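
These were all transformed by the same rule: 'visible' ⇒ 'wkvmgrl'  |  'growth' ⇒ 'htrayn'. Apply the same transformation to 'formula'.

gquqzrh

In visible: v→w is +1, i→k is +2, s→v is +3, i→m is +4 — the shift increases by 1 each position. Each letter shifts forward by (position + 1), i.e. 1, 2, 3, … — the shift grows by one for each successive letter.
For formula: f+1=g, o+2=q, r+3=u, m+4=q, u+5=z, l+6=r, a+7=h.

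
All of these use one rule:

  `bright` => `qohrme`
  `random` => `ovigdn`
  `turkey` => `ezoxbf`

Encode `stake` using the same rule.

b(1)→q(16) and r(17)→o(14) fit y≡21x+21 (mod 26); the inverse of 21 mod 26 is 5. This is an affine cipher: with a=0,…,z=25, each position x becomes (21x+21) mod 26.
Applying it to stake: s(18)→21·18+21≡9=j; t(19)→21·19+21≡4=e; a(0)→21·0+21≡21=v; k(10)→21·10+21≡23=x; e(4)→21·4+21≡1=b (all mod 26).

jevxb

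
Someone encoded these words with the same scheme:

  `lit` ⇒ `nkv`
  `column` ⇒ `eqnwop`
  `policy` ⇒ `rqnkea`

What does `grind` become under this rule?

Compare letters: l→n is +2, i→k is +2, t→v is +2 — a constant shift. Every letter moves 2 places later in the alphabet, wrapping around z→a.
For grind: g+2=i, r+2=t, i+2=k, n+2=p, d+2=f.

itkpf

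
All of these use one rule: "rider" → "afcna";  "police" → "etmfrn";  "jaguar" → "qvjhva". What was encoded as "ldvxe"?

swamp

r(17)→a(0) and i(8)→f(5) fit y≡11x+21 (mod 26); the inverse of 11 mod 26 is 19. Treating letters as 0–25, the rule is x ↦ 11x + 21 (mod 26).
Reversing it on ldvxe: l(11)→19·(11−21)≡18=s; d(3)→19·(3−21)≡22=w; v(21)→19·(21−21)≡0=a; x(23)→19·(23−21)≡12=m; e(4)→19·(4−21)≡15=p (all mod 26).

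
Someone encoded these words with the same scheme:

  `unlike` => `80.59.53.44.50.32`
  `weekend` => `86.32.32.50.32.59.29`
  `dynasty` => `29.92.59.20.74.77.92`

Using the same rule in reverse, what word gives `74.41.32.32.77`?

Each letter becomes 3×(its alphabet position, a=1..z=26) + 17.
Undoing it on 74.41.32.32.77: 74→(74−17)÷3=19=s, 41→(41−17)÷3=8=h, 32→(32−17)÷3=5=e, 32→(32−17)÷3=5=e, 77→(77−17)÷3=20=t.

sheet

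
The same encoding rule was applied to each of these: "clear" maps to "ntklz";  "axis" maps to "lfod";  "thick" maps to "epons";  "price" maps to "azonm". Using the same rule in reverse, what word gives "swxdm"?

horse

Shifts by position in clear: pos 0: c→n (+11), pos 1: l→t (+8), pos 2: e→k (+6), pos 3: a→l (+11), pos 4: r→z (+8) — repeating every 3. It's a Vigenère-style cipher with numeric key [11,8,6]: position i shifts by key[i mod 3].
Reversing it on swxdm: s−11=h, w−8=o, x−6=r, d−11=s, m−8=e.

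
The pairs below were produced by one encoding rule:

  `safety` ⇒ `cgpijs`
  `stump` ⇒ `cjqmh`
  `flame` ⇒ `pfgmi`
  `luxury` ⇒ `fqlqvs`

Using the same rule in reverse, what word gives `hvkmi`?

prime

This is an affine cipher: with a=0,…,z=25, each position x becomes (7x+6) mod 26.
Decoding hvkmi: h(7)→15·(7−6)≡15=p; v(21)→15·(21−6)≡17=r; k(10)→15·(10−6)≡8=i; m(12)→15·(12−6)≡12=m; i(8)→15·(8−6)≡4=e (all mod 26).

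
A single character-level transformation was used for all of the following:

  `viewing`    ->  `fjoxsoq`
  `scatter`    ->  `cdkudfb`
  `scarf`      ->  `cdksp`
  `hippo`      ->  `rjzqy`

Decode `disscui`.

Shifts by position in viewing: pos 0: v→f (+10), pos 1: i→j (+1), pos 2: e→o (+10), pos 3: w→x (+1) — repeating every 2. The shifts repeat in a cycle of length 2: positions 0,1,… shift by +10, +1, then the pattern repeats.
Reversing it on disscui: d−10=t, i−1=h, s−10=i, s−1=r, c−10=s, u−1=t, i−10=y.

thirsty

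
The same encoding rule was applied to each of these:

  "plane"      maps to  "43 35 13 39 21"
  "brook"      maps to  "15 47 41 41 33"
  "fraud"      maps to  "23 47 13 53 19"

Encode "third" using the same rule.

p(#16)→43 and l(#12)→35: differences scale by 2, so n = 2·pos + 11. The formula is n = 2×(alphabet index, a=1) + 11.
Applying it to third: t=20→51, h=8→27, i=9→29, r=18→47, d=4→19.

51 27 29 47 19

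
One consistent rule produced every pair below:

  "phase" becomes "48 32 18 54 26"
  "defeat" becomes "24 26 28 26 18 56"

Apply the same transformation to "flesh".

With a=1..z=26, the number is 2·pos + 16.
For flesh: f=6→28, l=12→40, e=5→26, s=19→54, h=8→32.

28 40 26 54 32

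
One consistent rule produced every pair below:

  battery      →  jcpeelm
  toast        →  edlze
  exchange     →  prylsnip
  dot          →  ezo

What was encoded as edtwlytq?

finalist

Two steps: reverse the string, then apply a Caesar shift of +11.
Reversing it on edtwlytq: shift back: e−11=t, d−11=s, t−11=i, w−11=l, l−11=a, y−11=n, t−11=i, q−11=f → tsilanif; then reverse → finalist.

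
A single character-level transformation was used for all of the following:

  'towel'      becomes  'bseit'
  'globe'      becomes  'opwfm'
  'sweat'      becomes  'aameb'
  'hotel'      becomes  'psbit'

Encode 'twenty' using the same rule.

bamrbc

Shifts by position in towel: pos 0: t→b (+8), pos 1: o→s (+4), pos 2: w→e (+8), pos 3: e→i (+4) — repeating every 2. The shifts repeat in a cycle of length 2: positions 0,1,… shift by +8, +4, then the pattern repeats.
On twenty: t+8=b, w+4=a, e+8=m, n+4=r, t+8=b, y+4=c.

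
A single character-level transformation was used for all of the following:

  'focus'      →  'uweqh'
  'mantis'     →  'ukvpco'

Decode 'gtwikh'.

figure

The word is reversed, then every letter is shifted forward by 2.
Undoing it on gtwikh: shift back: g−2=e, t−2=r, w−2=u, i−2=g, k−2=i, h−2=f → erugif; then reverse → figure.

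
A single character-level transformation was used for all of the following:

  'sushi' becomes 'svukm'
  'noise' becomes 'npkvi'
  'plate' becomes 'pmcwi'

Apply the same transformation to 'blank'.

Each letter shifts forward by its position index (0, 1, 2, …) — the shift grows by one for each successive letter.
For blank: b+0=b, l+1=m, a+2=c, n+3=q, k+4=o.

bmcqo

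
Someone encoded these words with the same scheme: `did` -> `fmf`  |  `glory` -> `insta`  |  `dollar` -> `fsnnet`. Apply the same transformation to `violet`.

xmsniv

The shift depends on letter class: consonant d→f is +2, but vowel i→m is +4. The rule splits by letter class: vowels +4, consonants +2.
On violet: v(cons)+2=x, i(vowel)+4=m, o(vowel)+4=s, l(cons)+2=n, e(vowel)+4=i, t(cons)+2=v.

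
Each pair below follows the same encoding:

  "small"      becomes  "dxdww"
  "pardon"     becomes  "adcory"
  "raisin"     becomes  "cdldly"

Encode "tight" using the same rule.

elrse

Two shifts are in play — +3 for a/e/i/o/u, +11 for every other letter.
For tight: t(cons)+11=e, i(vowel)+3=l, g(cons)+11=r, h(cons)+11=s, t(cons)+11=e.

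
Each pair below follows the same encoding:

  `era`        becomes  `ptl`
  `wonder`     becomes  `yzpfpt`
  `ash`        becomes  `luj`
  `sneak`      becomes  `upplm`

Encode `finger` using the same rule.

htpipt

The shift depends on letter class: consonant r→t is +2, but vowel e→p is +11. The rule splits by letter class: vowels +11, consonants +2.
For finger: f(cons)+2=h, i(vowel)+11=t, n(cons)+2=p, g(cons)+2=i, e(vowel)+11=p, r(cons)+2=t.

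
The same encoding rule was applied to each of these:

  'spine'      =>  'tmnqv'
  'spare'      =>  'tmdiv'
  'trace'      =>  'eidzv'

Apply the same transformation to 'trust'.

eipte

s(18)→t(19) and p(15)→m(12) fit y≡11x+3 (mod 26); the inverse of 11 mod 26 is 19. This is an affine cipher: with a=0,…,z=25, each position x becomes (11x+3) mod 26.
For trust: t(19)→11·19+3≡4=e; r(17)→11·17+3≡8=i; u(20)→11·20+3≡15=p; s(18)→11·18+3≡19=t; t(19)→11·19+3≡4=e (all mod 26).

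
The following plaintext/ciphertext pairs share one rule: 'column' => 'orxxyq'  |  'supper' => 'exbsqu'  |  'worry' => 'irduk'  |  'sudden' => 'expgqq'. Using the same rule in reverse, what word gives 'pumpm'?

Shifts by position in column: pos 0: c→o (+12), pos 1: o→r (+3), pos 2: l→x (+12), pos 3: u→x (+3) — repeating every 2. The shifts repeat in a cycle of length 2: positions 0,1,… shift by +12, +3, then the pattern repeats.
Undoing it on pumpm: p−12=d, u−3=r, m−12=a, p−3=m, m−12=a.

drama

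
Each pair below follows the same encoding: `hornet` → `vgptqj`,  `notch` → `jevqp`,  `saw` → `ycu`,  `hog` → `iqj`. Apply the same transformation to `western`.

The output letters match the input read backwards, each shifted +2: hornet reversed is tenroh. The word is reversed, then every letter is shifted forward by 2.
On western: reverse → nretsew; then shift: n+2=p, r+2=t, e+2=g, t+2=v, s+2=u, e+2=g, w+2=y.

ptgvugy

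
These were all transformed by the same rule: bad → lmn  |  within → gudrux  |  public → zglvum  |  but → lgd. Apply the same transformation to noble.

Vowels shift forward by 12 and consonants shift forward by 10.
On noble: n(cons)+10=x, o(vowel)+12=a, b(cons)+10=l, l(cons)+10=v, e(vowel)+12=q.

xalvq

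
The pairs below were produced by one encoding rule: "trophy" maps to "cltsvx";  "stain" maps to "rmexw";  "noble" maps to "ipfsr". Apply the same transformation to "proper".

vitsvt

The output letters match the input read backwards, each shifted +4: trophy reversed is yhport. Two steps: reverse the string, then apply a Caesar shift of +4.
For proper: reverse → reporp; then shift: r+4=v, e+4=i, p+4=t, o+4=s, r+4=v, p+4=t.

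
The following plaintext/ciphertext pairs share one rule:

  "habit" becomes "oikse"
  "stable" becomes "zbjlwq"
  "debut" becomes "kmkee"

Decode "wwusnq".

In habit: h→o is +7, a→i is +8, b→k is +9, i→s is +10 — the shift increases by 1 each position. Letter i (0-indexed) is shifted by i+7, so successive shifts are 7, 8, 9, ….
Decoding wwusnq: w−7=p, w−8=o, u−9=l, s−10=i, n−11=c, q−12=e.

police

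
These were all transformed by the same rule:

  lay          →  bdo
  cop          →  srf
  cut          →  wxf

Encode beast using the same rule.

wvdhe

The output letters match the input read backwards, each shifted +3: lay reversed is yal. Read the word backwards and shift each letter +3.
For beast: reverse → tsaeb; then shift: t+3=w, s+3=v, a+3=d, e+3=h, b+3=e.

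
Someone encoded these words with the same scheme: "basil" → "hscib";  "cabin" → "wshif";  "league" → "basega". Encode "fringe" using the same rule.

pnifea

b(1)→h(7) and a(0)→s(18) fit y≡15x+18 (mod 26); the inverse of 15 mod 26 is 7. Treating letters as 0–25, the rule is x ↦ 15x + 18 (mod 26).
On fringe: f(5)→15·5+18≡15=p; r(17)→15·17+18≡13=n; i(8)→15·8+18≡8=i; n(13)→15·13+18≡5=f; g(6)→15·6+18≡4=e; e(4)→15·4+18≡0=a (all mod 26).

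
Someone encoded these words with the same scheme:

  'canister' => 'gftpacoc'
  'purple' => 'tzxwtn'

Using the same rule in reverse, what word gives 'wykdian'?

steward

In canister: c→g is +4, a→f is +5, n→t is +6, i→p is +7 — the shift increases by 1 each position. The shift increases by 1 at each position, starting from +4: 4, 5, 6, ….
Decoding wykdian: w−4=s, y−5=t, k−6=e, d−7=w, i−8=a, a−9=r, n−10=d.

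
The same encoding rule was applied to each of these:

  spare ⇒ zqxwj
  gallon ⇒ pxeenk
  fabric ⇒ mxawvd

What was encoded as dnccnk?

cotton

s(18)→z(25) and p(15)→q(16) fit y≡3x+23 (mod 26); the inverse of 3 mod 26 is 9. This is an affine cipher: with a=0,…,z=25, each position x becomes (3x+23) mod 26.
Undoing it on dnccnk: d(3)→9·(3−23)≡2=c; n(13)→9·(13−23)≡14=o; c(2)→9·(2−23)≡19=t; c(2)→9·(2−23)≡19=t; n(13)→9·(13−23)≡14=o; k(10)→9·(10−23)≡13=n (all mod 26).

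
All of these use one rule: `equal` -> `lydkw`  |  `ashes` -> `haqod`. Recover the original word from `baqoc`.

usher

In equal: e→l is +7, q→y is +8, u→d is +9, a→k is +10 — the shift increases by 1 each position. The shift increases by 1 at each position, starting from +7: 7, 8, 9, ….
Reversing it on baqoc: b−7=u, a−8=s, q−9=h, o−10=e, c−11=r.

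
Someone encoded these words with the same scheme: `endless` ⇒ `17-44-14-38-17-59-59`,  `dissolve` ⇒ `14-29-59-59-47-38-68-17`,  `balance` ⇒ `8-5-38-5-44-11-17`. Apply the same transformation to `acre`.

With a=1..z=26, the number is 3·pos + 2.
Applying it to acre: a=1→5, c=3→11, r=18→56, e=5→17.

5-11-56-17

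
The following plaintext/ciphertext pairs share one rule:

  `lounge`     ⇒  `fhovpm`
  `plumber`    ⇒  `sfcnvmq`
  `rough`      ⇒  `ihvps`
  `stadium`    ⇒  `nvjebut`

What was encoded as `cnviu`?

The output letters match the input read backwards, each shifted +1: lounge reversed is egnuol. The word is reversed, then every letter is shifted forward by 1.
Decoding cnviu: shift back: c−1=b, n−1=m, v−1=u, i−1=h, u−1=t → bmuht; then reverse → thumb.

thumb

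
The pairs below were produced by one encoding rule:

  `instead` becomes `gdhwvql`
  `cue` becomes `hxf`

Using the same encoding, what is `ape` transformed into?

hsd

The output letters match the input read backwards, each shifted +3: instead reversed is daetsni. The word is reversed, then every letter is shifted forward by 3.
Applying it to ape: reverse → epa; then shift: e+3=h, p+3=s, a+3=d.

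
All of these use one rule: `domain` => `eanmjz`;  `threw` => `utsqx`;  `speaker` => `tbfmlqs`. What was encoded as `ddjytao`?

crimson

It's a Vigenère-style cipher with numeric key [1,12]: position i shifts by key[i mod 2].
Decoding ddjytao: d−1=c, d−12=r, j−1=i, y−12=m, t−1=s, a−12=o, o−1=n.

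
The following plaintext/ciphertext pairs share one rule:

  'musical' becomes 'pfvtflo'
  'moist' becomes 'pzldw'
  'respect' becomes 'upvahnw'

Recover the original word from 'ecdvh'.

brake

Shifts by position in musical: pos 0: m→p (+3), pos 1: u→f (+11), pos 2: s→v (+3), pos 3: i→t (+11) — repeating every 2. A repeating key of period 2 is used — shifts +3, +11 over and over.
Decoding ecdvh: e−3=b, c−11=r, d−3=a, v−11=k, h−3=e.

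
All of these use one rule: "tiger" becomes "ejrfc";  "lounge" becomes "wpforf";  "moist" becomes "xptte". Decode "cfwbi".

It's a Vigenère-style cipher with numeric key [11,1]: position i shifts by key[i mod 2].
Reversing it on cfwbi: c−11=r, f−1=e, w−11=l, b−1=a, i−11=x.

relax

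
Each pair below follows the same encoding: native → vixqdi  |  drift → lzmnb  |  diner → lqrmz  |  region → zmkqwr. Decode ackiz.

It's a Vigenère-style cipher with numeric key [8,8,4]: position i shifts by key[i mod 3].
Undoing it on ackiz: a−8=s, c−8=u, k−4=g, i−8=a, z−8=r.

sugar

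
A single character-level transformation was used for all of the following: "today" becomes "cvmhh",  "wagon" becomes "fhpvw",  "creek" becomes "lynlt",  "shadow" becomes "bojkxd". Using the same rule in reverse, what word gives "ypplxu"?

Shifts by position in today: pos 0: t→c (+9), pos 1: o→v (+7), pos 2: d→m (+9), pos 3: a→h (+7) — repeating every 2. A repeating key of period 2 is used — shifts +9, +7 over and over.
Decoding ypplxu: y−9=p, p−7=i, p−9=g, l−7=e, x−9=o, u−7=n.

pigeon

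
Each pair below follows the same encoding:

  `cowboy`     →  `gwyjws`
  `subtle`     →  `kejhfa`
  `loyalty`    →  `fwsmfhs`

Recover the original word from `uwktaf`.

gospel

Each letter's alphabet position (a=0..z=25) is mapped through 23·x+12 mod 26 — an affine cipher.
Decoding uwktaf: u(20)→17·(20−12)≡6=g; w(22)→17·(22−12)≡14=o; k(10)→17·(10−12)≡18=s; t(19)→17·(19−12)≡15=p; a(0)→17·(0−12)≡4=e; f(5)→17·(5−12)≡11=l (all mod 26).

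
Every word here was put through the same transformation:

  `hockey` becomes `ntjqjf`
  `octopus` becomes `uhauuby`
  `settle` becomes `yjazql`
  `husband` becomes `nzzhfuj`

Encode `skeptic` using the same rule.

Shifts by position in hockey: pos 0: h→n (+6), pos 1: o→t (+5), pos 2: c→j (+7), pos 3: k→q (+6), pos 4: e→j (+5), pos 5: y→f (+7) — repeating every 3. The shifts repeat in a cycle of length 3: positions 0,1,… shift by +6, +5, +7, then the pattern repeats.
Applying it to skeptic: s+6=y, k+5=p, e+7=l, p+6=v, t+5=y, i+7=p, c+6=i.

yplvypi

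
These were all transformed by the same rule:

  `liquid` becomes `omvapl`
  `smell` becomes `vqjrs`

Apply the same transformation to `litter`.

omyzlz

The shift increases by 1 at each position, starting from +3: 3, 4, 5, ….
On litter: l+3=o, i+4=m, t+5=y, t+6=z, e+7=l, r+8=z.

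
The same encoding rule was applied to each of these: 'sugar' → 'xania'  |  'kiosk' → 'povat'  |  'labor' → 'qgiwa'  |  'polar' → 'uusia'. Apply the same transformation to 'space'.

xvhkn

In sugar: s→x is +5, u→a is +6, g→n is +7, a→i is +8 — the shift increases by 1 each position. The shift increases by 1 at each position, starting from +5: 5, 6, 7, ….
On space: s+5=x, p+6=v, a+7=h, c+8=k, e+9=n.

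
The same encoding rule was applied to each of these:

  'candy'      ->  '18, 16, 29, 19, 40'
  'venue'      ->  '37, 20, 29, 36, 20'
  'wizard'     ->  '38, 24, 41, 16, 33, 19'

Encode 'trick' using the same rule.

35, 33, 24, 18, 26

c is letter #3 and maps to 18: an offset of 15. Letters become their 1-based position plus 15 (so a→16, b→17, …).
Applying it to trick: t=20→35, r=18→33, i=9→24, c=3→18, k=11→26.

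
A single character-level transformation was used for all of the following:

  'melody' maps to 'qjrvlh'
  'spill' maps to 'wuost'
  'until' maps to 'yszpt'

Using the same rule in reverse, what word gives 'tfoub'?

paint

Letter i (0-indexed) is shifted by i+4, so successive shifts are 4, 5, 6, ….
Undoing it on tfoub: t−4=p, f−5=a, o−6=i, u−7=n, b−8=t.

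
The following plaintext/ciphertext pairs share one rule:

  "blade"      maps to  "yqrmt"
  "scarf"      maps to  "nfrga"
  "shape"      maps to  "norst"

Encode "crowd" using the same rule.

b(1)→y(24) and l(11)→q(16) fit y≡7x+17 (mod 26); the inverse of 7 mod 26 is 15. Treating letters as 0–25, the rule is x ↦ 7x + 17 (mod 26).
Applying it to crowd: c(2)→7·2+17≡5=f; r(17)→7·17+17≡6=g; o(14)→7·14+17≡11=l; w(22)→7·22+17≡15=p; d(3)→7·3+17≡12=m (all mod 26).

fglpm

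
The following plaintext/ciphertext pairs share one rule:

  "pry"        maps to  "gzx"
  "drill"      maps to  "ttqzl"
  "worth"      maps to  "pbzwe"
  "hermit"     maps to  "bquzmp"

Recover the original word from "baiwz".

The output letters match the input read backwards, each shifted +8: pry reversed is yrp. Two steps: reverse the string, then apply a Caesar shift of +8.
Undoing it on baiwz: shift back: b−8=t, a−8=s, i−8=a, w−8=o, z−8=r → tsaor; then reverse → roast.

roast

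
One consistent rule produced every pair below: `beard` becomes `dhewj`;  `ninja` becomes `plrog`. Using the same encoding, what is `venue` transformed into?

The shift increases by 1 at each position, starting from +2: 2, 3, 4, ….
On venue: v+2=x, e+3=h, n+4=r, u+5=z, e+6=k.

xhrzk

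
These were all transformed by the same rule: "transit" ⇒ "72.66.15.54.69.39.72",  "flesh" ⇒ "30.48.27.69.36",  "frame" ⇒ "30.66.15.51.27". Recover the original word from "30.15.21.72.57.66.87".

factory

t(#20)→72 and r(#18)→66: differences scale by 3, so n = 3·pos + 12. Each letter becomes 3×(its alphabet position, a=1..z=26) + 12.
Undoing it on 30.15.21.72.57.66.87: 30→(30−12)÷3=6=f, 15→(15−12)÷3=1=a, 21→(21−12)÷3=3=c, 72→(72−12)÷3=20=t, 57→(57−12)÷3=15=o, 66→(66−12)÷3=18=r, 87→(87−12)÷3=25=y.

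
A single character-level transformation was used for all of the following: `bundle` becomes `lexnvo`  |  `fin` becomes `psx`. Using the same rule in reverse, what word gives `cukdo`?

Compare letters: b→l is +10, u→e is +10, n→x is +10 — a constant shift. Every letter moves 10 places later in the alphabet, wrapping around z→a.
Undoing it on cukdo: c−10=s, u−10=k, k−10=a, d−10=t, o−10=e.

skate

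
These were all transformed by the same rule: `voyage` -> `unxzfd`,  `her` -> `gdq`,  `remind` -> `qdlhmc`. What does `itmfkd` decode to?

Compare letters: v→u is +25, o→n is +25, y→x is +25 — a constant shift. It's a constant shift of +25 (ROT25).
Reversing it on itmfkd: i−25=j, t−25=u, m−25=n, f−25=g, k−25=l, d−25=e.

jungle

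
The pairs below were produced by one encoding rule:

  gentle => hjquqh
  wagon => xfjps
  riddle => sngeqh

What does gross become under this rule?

hwrtx

A repeating key of period 3 is used — shifts +1, +5, +3 over and over.
Applying it to gross: g+1=h, r+5=w, o+3=r, s+1=t, s+5=x.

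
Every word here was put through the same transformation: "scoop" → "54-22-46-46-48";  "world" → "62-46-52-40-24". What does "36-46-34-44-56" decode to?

s(#19)→54 and c(#3)→22: differences scale by 2, so n = 2·pos + 16. With a=1..z=26, the number is 2·pos + 16.
Reversing it on 36-46-34-44-56: 36→(36−16)÷2=10=j, 46→(46−16)÷2=15=o, 34→(34−16)÷2=9=i, 44→(44−16)÷2=14=n, 56→(56−16)÷2=20=t.

joint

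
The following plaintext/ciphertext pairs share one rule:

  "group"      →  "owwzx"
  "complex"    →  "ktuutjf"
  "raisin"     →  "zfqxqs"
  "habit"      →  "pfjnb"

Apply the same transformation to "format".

ntzriy

Shifts by position in group: pos 0: g→o (+8), pos 1: r→w (+5), pos 2: o→w (+8), pos 3: u→z (+5) — repeating every 2. It's a Vigenère-style cipher with numeric key [8,5]: position i shifts by key[i mod 2].
On format: f+8=n, o+5=t, r+8=z, m+5=r, a+8=i, t+5=y.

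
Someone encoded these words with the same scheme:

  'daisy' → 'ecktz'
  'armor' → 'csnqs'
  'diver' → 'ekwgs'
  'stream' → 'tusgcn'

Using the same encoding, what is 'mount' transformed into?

The shift depends on letter class: consonant d→e is +1, but vowel a→c is +2. Two shifts are in play — +2 for a/e/i/o/u, +1 for every other letter.
On mount: m(cons)+1=n, o(vowel)+2=q, u(vowel)+2=w, n(cons)+1=o, t(cons)+1=u.

nqwou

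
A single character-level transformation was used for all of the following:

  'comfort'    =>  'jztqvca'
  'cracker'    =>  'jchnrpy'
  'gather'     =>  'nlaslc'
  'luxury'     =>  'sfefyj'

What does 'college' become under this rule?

jzswlrl

The shifts repeat in a cycle of length 2: positions 0,1,… shift by +7, +11, then the pattern repeats.
For college: c+7=j, o+11=z, l+7=s, l+11=w, e+7=l, g+11=r, e+7=l.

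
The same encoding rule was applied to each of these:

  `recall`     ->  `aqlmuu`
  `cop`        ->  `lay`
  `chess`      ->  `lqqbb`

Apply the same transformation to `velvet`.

The shift depends on letter class: consonant r→a is +9, but vowel e→q is +12. Two shifts are in play — +12 for a/e/i/o/u, +9 for every other letter.
For velvet: v(cons)+9=e, e(vowel)+12=q, l(cons)+9=u, v(cons)+9=e, e(vowel)+12=q, t(cons)+9=c.

equeqc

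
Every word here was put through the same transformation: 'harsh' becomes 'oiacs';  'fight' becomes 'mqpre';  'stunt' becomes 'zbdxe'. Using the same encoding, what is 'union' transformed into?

bvryy

In harsh: h→o is +7, a→i is +8, r→a is +9, s→c is +10 — the shift increases by 1 each position. Letter i (0-indexed) is shifted by i+7, so successive shifts are 7, 8, 9, ….
Applying it to union: u+7=b, n+8=v, i+9=r, o+10=y, n+11=y.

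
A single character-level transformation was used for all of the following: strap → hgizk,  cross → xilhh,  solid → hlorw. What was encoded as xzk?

This is the alphabet-reversal cipher (Atbash): a becomes z, b becomes y, etc.
Reversing it on xzk: x↔c, z↔a, k↔p.

cap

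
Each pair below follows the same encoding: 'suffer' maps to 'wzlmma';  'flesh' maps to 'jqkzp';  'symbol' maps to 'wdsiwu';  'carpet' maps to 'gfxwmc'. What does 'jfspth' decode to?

In suffer: s→w is +4, u→z is +5, f→l is +6, f→m is +7 — the shift increases by 1 each position. Letter i (0-indexed) is shifted by i+4, so successive shifts are 4, 5, 6, ….
Decoding jfspth: j−4=f, f−5=a, s−6=m, p−7=i, t−8=l, h−9=y.

family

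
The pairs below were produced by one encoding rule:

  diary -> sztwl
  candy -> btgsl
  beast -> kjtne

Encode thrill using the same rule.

eiwzyy

d(3)→s(18) and i(8)→z(25) fit y≡17x+19 (mod 26); the inverse of 17 mod 26 is 23. Treating letters as 0–25, the rule is x ↦ 17x + 19 (mod 26).
For thrill: t(19)→17·19+19≡4=e; h(7)→17·7+19≡8=i; r(17)→17·17+19≡22=w; i(8)→17·8+19≡25=z; l(11)→17·11+19≡24=y; l(11)→17·11+19≡24=y (all mod 26).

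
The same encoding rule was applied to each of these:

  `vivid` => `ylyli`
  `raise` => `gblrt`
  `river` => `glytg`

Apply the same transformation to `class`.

xsbrr

Treating letters as 0–25, the rule is x ↦ 11x + 1 (mod 26).
For class: c(2)→11·2+1≡23=x; l(11)→11·11+1≡18=s; a(0)→11·0+1≡1=b; s(18)→11·18+1≡17=r; s(18)→11·18+1≡17=r (all mod 26).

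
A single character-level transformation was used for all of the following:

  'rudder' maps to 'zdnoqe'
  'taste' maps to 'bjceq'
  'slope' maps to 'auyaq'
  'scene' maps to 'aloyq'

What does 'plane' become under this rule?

In rudder: r→z is +8, u→d is +9, d→n is +10, d→o is +11 — the shift increases by 1 each position. The shift increases by 1 at each position, starting from +8: 8, 9, 10, ….
Applying it to plane: p+8=x, l+9=u, a+10=k, n+11=y, e+12=q.

xukyq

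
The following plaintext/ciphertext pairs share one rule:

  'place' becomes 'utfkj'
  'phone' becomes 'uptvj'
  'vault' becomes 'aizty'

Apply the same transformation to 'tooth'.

ywtbm

Shifts by position in place: pos 0: p→u (+5), pos 1: l→t (+8), pos 2: a→f (+5), pos 3: c→k (+8) — repeating every 2. The shifts repeat in a cycle of length 2: positions 0,1,… shift by +5, +8, then the pattern repeats.
On tooth: t+5=y, o+8=w, o+5=t, t+8=b, h+5=m.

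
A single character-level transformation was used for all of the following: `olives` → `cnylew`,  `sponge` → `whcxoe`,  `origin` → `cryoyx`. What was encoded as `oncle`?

Each letter's alphabet position (a=0..z=25) is mapped through 5·x+10 mod 26 — an affine cipher.
Reversing it on oncle: o(14)→21·(14−10)≡6=g; n(13)→21·(13−10)≡11=l; c(2)→21·(2−10)≡14=o; l(11)→21·(11−10)≡21=v; e(4)→21·(4−10)≡4=e (all mod 26).

glove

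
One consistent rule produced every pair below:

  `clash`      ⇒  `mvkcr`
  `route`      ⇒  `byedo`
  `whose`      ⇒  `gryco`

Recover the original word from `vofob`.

Compare letters: c→m is +10, l→v is +10, a→k is +10 — a constant shift. This is a Caesar cipher with shift 10.
Decoding vofob: v−10=l, o−10=e, f−10=v, o−10=e, b−10=r.

lever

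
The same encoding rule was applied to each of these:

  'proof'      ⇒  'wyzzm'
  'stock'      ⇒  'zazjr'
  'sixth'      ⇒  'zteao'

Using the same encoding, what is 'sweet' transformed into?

The shift depends on letter class: consonant p→w is +7, but vowel o→z is +11. Vowels shift forward by 11 and consonants shift forward by 7.
Applying it to sweet: s(cons)+7=z, w(cons)+7=d, e(vowel)+11=p, e(vowel)+11=p, t(cons)+7=a.

zdppa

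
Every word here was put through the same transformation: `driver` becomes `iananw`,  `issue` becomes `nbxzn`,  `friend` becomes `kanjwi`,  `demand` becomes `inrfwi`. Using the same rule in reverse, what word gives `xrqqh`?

Shifts by position in driver: pos 0: d→i (+5), pos 1: r→a (+9), pos 2: i→n (+5), pos 3: v→a (+5), pos 4: e→n (+9), pos 5: r→w (+5) — repeating every 3. A repeating key of period 3 is used — shifts +5, +9, +5 over and over.
Decoding xrqqh: x−5=s, r−9=i, q−5=l, q−5=l, h−9=y.

silly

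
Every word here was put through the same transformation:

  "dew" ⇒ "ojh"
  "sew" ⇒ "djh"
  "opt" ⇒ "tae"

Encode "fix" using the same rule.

qni

Vowels shift forward by 5 and consonants shift forward by 11.
On fix: f(cons)+11=q, i(vowel)+5=n, x(cons)+11=i.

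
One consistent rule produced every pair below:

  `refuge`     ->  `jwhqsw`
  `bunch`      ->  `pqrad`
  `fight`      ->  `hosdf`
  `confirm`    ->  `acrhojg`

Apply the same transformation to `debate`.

r(17)→j(9) and e(4)→w(22) fit y≡11x+4 (mod 26); the inverse of 11 mod 26 is 19. Treating letters as 0–25, the rule is x ↦ 11x + 4 (mod 26).
For debate: d(3)→11·3+4≡11=l; e(4)→11·4+4≡22=w; b(1)→11·1+4≡15=p; a(0)→11·0+4≡4=e; t(19)→11·19+4≡5=f; e(4)→11·4+4≡22=w (all mod 26).

lwpefw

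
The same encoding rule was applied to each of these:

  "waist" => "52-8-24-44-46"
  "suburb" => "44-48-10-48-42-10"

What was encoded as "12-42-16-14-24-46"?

credit

w(#23)→52 and a(#1)→8: differences scale by 2, so n = 2·pos + 6. Each letter becomes 2×(its alphabet position, a=1..z=26) + 6.
Reversing it on 12-42-16-14-24-46: 12→(12−6)÷2=3=c, 42→(42−6)÷2=18=r, 16→(16−6)÷2=5=e, 14→(14−6)÷2=4=d, 24→(24−6)÷2=9=i, 46→(46−6)÷2=20=t.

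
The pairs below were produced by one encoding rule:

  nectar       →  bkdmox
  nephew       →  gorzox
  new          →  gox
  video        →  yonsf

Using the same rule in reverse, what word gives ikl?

The output letters match the input read backwards, each shifted +10: nectar reversed is ratcen. Two steps: reverse the string, then apply a Caesar shift of +10.
Undoing it on ikl: shift back: i−10=y, k−10=a, l−10=b → yab; then reverse → bay.

bay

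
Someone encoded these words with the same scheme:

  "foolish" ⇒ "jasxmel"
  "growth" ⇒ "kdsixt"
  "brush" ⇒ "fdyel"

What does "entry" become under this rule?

Shifts by position in foolish: pos 0: f→j (+4), pos 1: o→a (+12), pos 2: o→s (+4), pos 3: l→x (+12) — repeating every 2. A repeating key of period 2 is used — shifts +4, +12 over and over.
On entry: e+4=i, n+12=z, t+4=x, r+12=d, y+4=c.

izxdc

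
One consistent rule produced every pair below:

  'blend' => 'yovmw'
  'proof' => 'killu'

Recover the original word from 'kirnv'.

This is the alphabet-reversal cipher (Atbash): a becomes z, b becomes y, etc.
Reversing it on kirnv: k↔p, i↔r, r↔i, n↔m, v↔e.

prime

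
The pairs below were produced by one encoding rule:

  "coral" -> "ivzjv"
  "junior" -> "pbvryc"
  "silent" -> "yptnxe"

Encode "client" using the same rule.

Each letter shifts forward by (position + 6), i.e. 6, 7, 8, … — the shift grows by one for each successive letter.
Applying it to client: c+6=i, l+7=s, i+8=q, e+9=n, n+10=x, t+11=e.

isqnxe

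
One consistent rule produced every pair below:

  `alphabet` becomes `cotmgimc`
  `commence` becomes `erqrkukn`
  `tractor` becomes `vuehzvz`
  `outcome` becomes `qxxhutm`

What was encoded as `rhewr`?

In alphabet: a→c is +2, l→o is +3, p→t is +4, h→m is +5 — the shift increases by 1 each position. Each letter shifts forward by (position + 2), i.e. 2, 3, 4, … — the shift grows by one for each successive letter.
Undoing it on rhewr: r−2=p, h−3=e, e−4=a, w−5=r, r−6=l.

pearl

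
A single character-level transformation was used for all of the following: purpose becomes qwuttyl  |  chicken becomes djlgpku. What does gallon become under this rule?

hcoptt

The shift increases by 1 at each position, starting from +1: 1, 2, 3, ….
For gallon: g+1=h, a+2=c, l+3=o, l+4=p, o+5=t, n+6=t.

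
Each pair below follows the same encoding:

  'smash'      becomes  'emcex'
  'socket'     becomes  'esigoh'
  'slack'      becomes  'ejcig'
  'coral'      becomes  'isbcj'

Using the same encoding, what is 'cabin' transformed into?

Treating letters as 0–25, the rule is x ↦ 3x + 2 (mod 26).
On cabin: c(2)→3·2+2≡8=i; a(0)→3·0+2≡2=c; b(1)→3·1+2≡5=f; i(8)→3·8+2≡0=a; n(13)→3·13+2≡15=p (all mod 26).

icfap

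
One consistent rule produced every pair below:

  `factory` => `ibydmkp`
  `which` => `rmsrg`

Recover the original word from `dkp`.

fat

The output letters match the input read backwards, each shifted +10: factory reversed is yrotcaf. Two steps: reverse the string, then apply a Caesar shift of +10.
Decoding dkp: shift back: d−10=t, k−10=a, p−10=f → taf; then reverse → fat.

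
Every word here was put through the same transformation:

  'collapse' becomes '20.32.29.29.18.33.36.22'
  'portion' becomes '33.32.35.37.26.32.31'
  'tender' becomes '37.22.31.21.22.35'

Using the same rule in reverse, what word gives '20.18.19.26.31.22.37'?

cabinet

The number is (letter's place in the alphabet, a=1) + 17.
Reversing it on 20.18.19.26.31.22.37: 20→(20−17)÷1=3=c, 18→(18−17)÷1=1=a, 19→(19−17)÷1=2=b, 26→(26−17)÷1=9=i, 31→(31−17)÷1=14=n, 22→(22−17)÷1=5=e, 37→(37−17)÷1=20=t.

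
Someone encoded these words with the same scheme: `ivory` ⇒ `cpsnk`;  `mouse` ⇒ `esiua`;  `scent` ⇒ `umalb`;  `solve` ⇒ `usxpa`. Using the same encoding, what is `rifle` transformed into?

Each letter's alphabet position (a=0..z=25) is mapped through 7·x+24 mod 26 — an affine cipher.
For rifle: r(17)→7·17+24≡13=n; i(8)→7·8+24≡2=c; f(5)→7·5+24≡7=h; l(11)→7·11+24≡23=x; e(4)→7·4+24≡0=a (all mod 26).

nchxa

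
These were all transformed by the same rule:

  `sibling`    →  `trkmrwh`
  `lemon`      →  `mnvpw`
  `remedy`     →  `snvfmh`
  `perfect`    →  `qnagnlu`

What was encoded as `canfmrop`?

Shifts by position in sibling: pos 0: s→t (+1), pos 1: i→r (+9), pos 2: b→k (+9), pos 3: l→m (+1), pos 4: i→r (+9), pos 5: n→w (+9) — repeating every 3. It's a Vigenère-style cipher with numeric key [1,9,9]: position i shifts by key[i mod 3].
Undoing it on canfmrop: c−1=b, a−9=r, n−9=e, f−1=e, m−9=d, r−9=i, o−1=n, p−9=g.

breeding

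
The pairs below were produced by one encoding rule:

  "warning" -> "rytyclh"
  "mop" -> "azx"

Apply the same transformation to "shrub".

The word is reversed, then every letter is shifted forward by 11.
On shrub: reverse → burhs; then shift: b+11=m, u+11=f, r+11=c, h+11=s, s+11=d.

mfcsd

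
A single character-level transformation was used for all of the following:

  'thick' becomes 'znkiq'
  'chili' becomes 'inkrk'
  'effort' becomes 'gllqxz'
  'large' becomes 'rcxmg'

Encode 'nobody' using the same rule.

tqhqje

The rule splits by letter class: vowels +2, consonants +6.
On nobody: n(cons)+6=t, o(vowel)+2=q, b(cons)+6=h, o(vowel)+2=q, d(cons)+6=j, y(cons)+6=e.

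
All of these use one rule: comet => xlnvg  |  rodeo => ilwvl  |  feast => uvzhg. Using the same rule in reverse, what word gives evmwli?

vendor

Each pair mirrors across the alphabet (c↔x, o↔l, m↔n): positions sum to 25. Each letter is replaced by its mirror in the alphabet: a↔z, b↔y, c↔x, and so on (the Atbash cipher).
Reversing it on evmwli: e↔v, v↔e, m↔n, w↔d, l↔o, i↔r.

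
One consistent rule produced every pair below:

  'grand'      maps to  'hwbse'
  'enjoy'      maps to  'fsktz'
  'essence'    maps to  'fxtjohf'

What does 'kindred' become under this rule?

A repeating key of period 2 is used — shifts +1, +5 over and over.
Applying it to kindred: k+1=l, i+5=n, n+1=o, d+5=i, r+1=s, e+5=j, d+1=e.

lnoisje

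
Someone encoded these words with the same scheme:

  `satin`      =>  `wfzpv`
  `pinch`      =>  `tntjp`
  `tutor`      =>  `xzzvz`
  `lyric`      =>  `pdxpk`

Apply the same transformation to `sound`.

In satin: s→w is +4, a→f is +5, t→z is +6, i→p is +7 — the shift increases by 1 each position. Letter i (0-indexed) is shifted by i+4, so successive shifts are 4, 5, 6, ….
On sound: s+4=w, o+5=t, u+6=a, n+7=u, d+8=l.

wtaul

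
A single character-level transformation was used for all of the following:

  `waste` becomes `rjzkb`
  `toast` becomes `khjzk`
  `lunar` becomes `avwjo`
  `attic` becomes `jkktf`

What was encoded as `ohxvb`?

Each letter's alphabet position (a=0..z=25) is mapped through 11·x+9 mod 26 — an affine cipher.
Undoing it on ohxvb: o(14)→19·(14−9)≡17=r; h(7)→19·(7−9)≡14=o; x(23)→19·(23−9)≡6=g; v(21)→19·(21−9)≡20=u; b(1)→19·(1−9)≡4=e (all mod 26).

rogue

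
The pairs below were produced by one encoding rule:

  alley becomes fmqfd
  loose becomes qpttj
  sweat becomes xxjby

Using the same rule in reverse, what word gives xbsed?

Shifts by position in alley: pos 0: a→f (+5), pos 1: l→m (+1), pos 2: l→q (+5), pos 3: e→f (+1) — repeating every 2. A repeating key of period 2 is used — shifts +5, +1 over and over.
Undoing it on xbsed: x−5=s, b−1=a, s−5=n, e−1=d, d−5=y.

sandy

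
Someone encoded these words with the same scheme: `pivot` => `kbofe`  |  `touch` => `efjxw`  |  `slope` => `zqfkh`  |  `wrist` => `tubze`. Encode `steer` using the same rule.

This is an affine cipher: with a=0,…,z=25, each position x becomes (5x+13) mod 26.
Applying it to steer: s(18)→5·18+13≡25=z; t(19)→5·19+13≡4=e; e(4)→5·4+13≡7=h; e(4)→5·4+13≡7=h; r(17)→5·17+13≡20=u (all mod 26).

zehhu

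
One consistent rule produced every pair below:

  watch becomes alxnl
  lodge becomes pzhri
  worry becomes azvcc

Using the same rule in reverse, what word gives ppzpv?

Shifts by position in watch: pos 0: w→a (+4), pos 1: a→l (+11), pos 2: t→x (+4), pos 3: c→n (+11) — repeating every 2. It's a Vigenère-style cipher with numeric key [4,11]: position i shifts by key[i mod 2].
Decoding ppzpv: p−4=l, p−11=e, z−4=v, p−11=e, v−4=r.

lever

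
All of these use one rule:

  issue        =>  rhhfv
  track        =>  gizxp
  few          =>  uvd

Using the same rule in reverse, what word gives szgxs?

Each pair mirrors across the alphabet (i↔r, s↔h, s↔h): positions sum to 25. This is the alphabet-reversal cipher (Atbash): a becomes z, b becomes y, etc.
Reversing it on szgxs: s↔h, z↔a, g↔t, x↔c, s↔h.

hatch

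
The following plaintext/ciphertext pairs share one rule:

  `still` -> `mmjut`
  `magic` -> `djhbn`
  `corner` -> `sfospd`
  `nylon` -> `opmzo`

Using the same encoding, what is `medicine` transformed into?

fojdjefn

The output letters match the input read backwards, each shifted +1: still reversed is llits. Read the word backwards and shift each letter +1.
For medicine: reverse → enicidem; then shift: e+1=f, n+1=o, i+1=j, c+1=d, i+1=j, d+1=e, e+1=f, m+1=n.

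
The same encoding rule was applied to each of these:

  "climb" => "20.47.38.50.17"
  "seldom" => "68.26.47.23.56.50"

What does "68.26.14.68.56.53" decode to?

c(#3)→20 and l(#12)→47: differences scale by 3, so n = 3·pos + 11. With a=1..z=26, the number is 3·pos + 11.
Reversing it on 68.26.14.68.56.53: 68→(68−11)÷3=19=s, 26→(26−11)÷3=5=e, 14→(14−11)÷3=1=a, 68→(68−11)÷3=19=s, 56→(56−11)÷3=15=o, 53→(53−11)÷3=14=n.

season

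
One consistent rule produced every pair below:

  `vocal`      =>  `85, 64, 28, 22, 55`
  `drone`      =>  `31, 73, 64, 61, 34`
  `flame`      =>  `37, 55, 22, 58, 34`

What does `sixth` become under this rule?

76, 46, 91, 79, 43

With a=1..z=26, the number is 3·pos + 19.
For sixth: s=19→76, i=9→46, x=24→91, t=20→79, h=8→43.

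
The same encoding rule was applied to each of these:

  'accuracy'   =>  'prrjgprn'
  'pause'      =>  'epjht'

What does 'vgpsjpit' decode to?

Compare letters: a→p is +15, c→r is +15, c→r is +15 — a constant shift. It's a constant shift of +15 (ROT15).
Undoing it on vgpsjpit: v−15=g, g−15=r, p−15=a, s−15=d, j−15=u, p−15=a, i−15=t, t−15=e.

graduate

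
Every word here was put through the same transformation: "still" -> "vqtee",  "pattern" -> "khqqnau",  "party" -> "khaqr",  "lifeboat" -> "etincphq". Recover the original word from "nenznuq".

element

s(18)→v(21) and t(19)→q(16) fit y≡21x+7 (mod 26); the inverse of 21 mod 26 is 5. Each letter's alphabet position (a=0..z=25) is mapped through 21·x+7 mod 26 — an affine cipher.
Reversing it on nenznuq: n(13)→5·(13−7)≡4=e; e(4)→5·(4−7)≡11=l; n(13)→5·(13−7)≡4=e; z(25)→5·(25−7)≡12=m; n(13)→5·(13−7)≡4=e; u(20)→5·(20−7)≡13=n; q(16)→5·(16−7)≡19=t (all mod 26).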